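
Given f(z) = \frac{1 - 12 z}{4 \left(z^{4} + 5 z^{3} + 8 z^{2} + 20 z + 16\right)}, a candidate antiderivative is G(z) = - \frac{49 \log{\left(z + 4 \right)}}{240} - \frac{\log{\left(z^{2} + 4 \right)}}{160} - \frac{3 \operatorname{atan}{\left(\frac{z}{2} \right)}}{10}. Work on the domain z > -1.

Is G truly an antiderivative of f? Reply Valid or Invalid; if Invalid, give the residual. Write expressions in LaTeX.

d/dz[G] = \frac{- 13 z^{2} - 39 z - 193}{60 z^{3} + 240 z^{2} + 240 z + 960}
d/dz[G] - f(z) = - \frac{13}{60 z + 60} != 0.

Invalid: d/dz[G] - f = - \frac{13}{60 z + 60}, which is not 0.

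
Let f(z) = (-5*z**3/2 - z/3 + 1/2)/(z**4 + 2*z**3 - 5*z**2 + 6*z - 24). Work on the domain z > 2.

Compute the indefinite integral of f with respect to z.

F(z) = (-2299*log(z - 2) - 6797*log(z + 4) - 1437*log(z**2 + 3) + 450*sqrt(3)*atan(sqrt(3)*z/3))/4788 + C

The denominator factors as 6*(z - 2)*(z + 4)*(z**2 + 3); partial fractions split f into directly integrable pieces: -(479*z - 225)/(798*(z**2 + 3)) - 971/(684*(z + 4)) - 121/(252*(z - 2)).
Check: d/dz[(-2299*log(z - 2) - 6797*log(z + 4) - 1437*log(z**2 + 3) + 450*sqrt(3)*atan(sqrt(3)*z/3))/4788] = (-15*z**3 - 2*z + 3)/(6*z**4 + 12*z**3 - 30*z**2 + 36*z - 144), which equals f(z).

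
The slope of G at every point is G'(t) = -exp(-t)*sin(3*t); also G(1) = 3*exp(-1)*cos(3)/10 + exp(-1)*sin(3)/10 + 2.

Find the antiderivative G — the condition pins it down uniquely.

G(t) = (20*exp(t) + sin(3*t) + 3*cos(3*t))*exp(-t)/10

Since d/dt undoes antidifferentiation here, G(t) must give back the stated G'(t).
A general antiderivative is exp(-t)*sin(3*t)/10 + 3*exp(-t)*cos(3*t)/10 + C.
The condition gives C = 3*exp(-1)*cos(3)/10 + exp(-1)*sin(3)/10 + 2 - (3*exp(-1)*cos(3)/10 + exp(-1)*sin(3)/10) = 2.
So G(t) = (20*exp(t) + sin(3*t) + 3*cos(3*t))*exp(-t)/10.
Check: d/dt[(20*exp(t) + sin(3*t) + 3*cos(3*t))*exp(-t)/10] = -exp(-t)*sin(3*t) = G'(t).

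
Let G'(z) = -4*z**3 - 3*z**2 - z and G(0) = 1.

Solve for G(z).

Integrate term by term and add the pieces.
A general antiderivative is -z**4 - z**3 - z**2/2 + C.
The condition gives C = 1 - (0) = 1.
So G(z) = -z**4 - z**3 - z**2/2 + 1.
Check: d/dz[-z**4 - z**3 - z**2/2 + 1] = -4*z**3 - 3*z**2 - z = G'(z).

G(z) = -z**4 - z**3 - z**2/2 + 1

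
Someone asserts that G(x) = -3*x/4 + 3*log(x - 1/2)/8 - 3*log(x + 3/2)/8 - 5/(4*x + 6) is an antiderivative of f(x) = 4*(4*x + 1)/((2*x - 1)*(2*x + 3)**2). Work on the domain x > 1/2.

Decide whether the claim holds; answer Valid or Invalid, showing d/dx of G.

Invalid: d/dx[G] - f = -3/4, which is not 0.

d/dx[G] = (-24*x**3 - 60*x**2 + 46*x + 43)/(32*x**3 + 80*x**2 + 24*x - 36)
d/dx[G] - f(x) = -3/4 != 0.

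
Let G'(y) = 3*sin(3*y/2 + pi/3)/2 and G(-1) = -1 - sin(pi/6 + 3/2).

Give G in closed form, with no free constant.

G(y) = -cos(3*y/2 + pi/3) - 1

Since d/dy undoes antidifferentiation here, G(y) must give back the stated G'(y).
A general antiderivative is -cos(3*y/2 + pi/3) + C.
The condition gives C = -1 - sin(pi/6 + 3/2) - (-sin(pi/6 + 3/2)) = -1.
So G(y) = -cos(3*y/2 + pi/3) - 1.
Check: d/dy[-cos(3*y/2 + pi/3) - 1] = 3*sin(3*y/2 + pi/3)/2 = G'(y).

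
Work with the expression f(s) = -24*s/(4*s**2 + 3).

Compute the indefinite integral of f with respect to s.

The substitution u = 4*s**2 + 3 works: f is exactly (dF/du)*(du/ds) for that inner function.
Check: d/ds[-3*log(4*s**2 + 3)] = -24*s/(4*s**2 + 3) = f(s).

F(s) = -3*log(4*s**2 + 3) + C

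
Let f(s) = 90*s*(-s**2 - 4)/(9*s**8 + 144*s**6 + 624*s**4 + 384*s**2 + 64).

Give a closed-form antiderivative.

f matches the chain-rule pattern g'(h)*h' with inner function h(s) = s**4/2 + 4*s**2 + 4/3; substituting u = h(s) collapses the integral.
Check: d/ds[15/(2*(3*s**4 + 24*s**2 + 8))] = (-90*s**3 - 360*s)/(9*s**8 + 144*s**6 + 624*s**4 + 384*s**2 + 64), which equals f(s).

An antiderivative is F(s) = 15/(2*(3*s**4 + 24*s**2 + 8)).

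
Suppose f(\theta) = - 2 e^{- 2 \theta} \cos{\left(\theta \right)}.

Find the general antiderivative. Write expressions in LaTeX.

Recover f(\theta) by differentiating a candidate F(\theta); any mismatch rules it out.
Check: d/d\theta[- \frac{2 e^{- 2 \theta} \sin{\left(\theta \right)}}{5} + \frac{4 e^{- 2 \theta} \cos{\left(\theta \right)}}{5}] = - 2 e^{- 2 \theta} \cos{\left(\theta \right)} = f(\theta).

F(\theta) = - \frac{2 e^{- 2 \theta} \sin{\left(\theta \right)}}{5} + \frac{4 e^{- 2 \theta} \cos{\left(\theta \right)}}{5} + C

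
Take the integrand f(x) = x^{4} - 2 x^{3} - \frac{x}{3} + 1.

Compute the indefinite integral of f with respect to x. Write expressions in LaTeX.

F(x) = \frac{x \left(6 x^{4} - 15 x^{3} - 5 x + 30\right)}{30} + C

The integrand splits into summands that can be handled one at a time.
Check: d/dx[\frac{x \left(6 x^{4} - 15 x^{3} - 5 x + 30\right)}{30}] = x^{4} - 2 x^{3} - \frac{x}{3} + 1 = f(x).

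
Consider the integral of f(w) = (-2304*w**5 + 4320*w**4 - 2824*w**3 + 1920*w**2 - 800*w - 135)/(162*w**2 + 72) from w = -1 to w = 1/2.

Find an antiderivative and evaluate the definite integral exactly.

Differentiate the proposed F(w) back; it has to land on f(w) exactly.
F(w) = (-8*w**2*(5 - 4*w)**2 - 45*atan(3*w/2))/36 is an antiderivative of f.
Check: d/dw[(-8*w**2*(5 - 4*w)**2 - 45*atan(3*w/2))/36] = (-2304*w**5 + 4320*w**4 - 2824*w**3 + 1920*w**2 - 800*w - 135)/(162*w**2 + 72) = f(w).
F(1/2) = -5*atan(3/4)/4 - 1/2; F(-1) = -18 + 5*atan(3/2)/4.
Integral = F(1/2) - F(-1) = -5*atan(3/2)/4 - 5*atan(3/4)/4 + 35/2.

Antiderivative: F(w) = (-8*w**2*(5 - 4*w)**2 - 45*atan(3*w/2))/36; value = -5*atan(3/2)/4 - 5*atan(3/4)/4 + 35/2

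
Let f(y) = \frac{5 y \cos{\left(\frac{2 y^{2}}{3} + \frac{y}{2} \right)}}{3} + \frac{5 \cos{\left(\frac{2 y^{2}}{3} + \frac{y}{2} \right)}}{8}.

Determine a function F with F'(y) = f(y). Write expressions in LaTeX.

f matches the chain-rule pattern g'(h)*h' with inner function h(y) = \frac{2 y^{2}}{3} + \frac{y}{2}; substituting u = h(y) collapses the integral.
Check: d/dy[\frac{5 \sin{\left(\frac{2 y^{2}}{3} + \frac{y}{2} \right)}}{4}] = \frac{5 y \cos{\left(\frac{2 y^{2}}{3} + \frac{y}{2} \right)}}{3} + \frac{5 \cos{\left(\frac{2 y^{2}}{3} + \frac{y}{2} \right)}}{8} = f(y).

An antiderivative is F(y) = \frac{5 \sin{\left(\frac{2 y^{2}}{3} + \frac{y}{2} \right)}}{4}.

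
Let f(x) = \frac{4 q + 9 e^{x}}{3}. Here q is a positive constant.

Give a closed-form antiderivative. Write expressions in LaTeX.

An antiderivative F(x) passes only if d/dx[F] lands on f(x) exactly.
Check: d/dx[\frac{4 q x}{3} + 3 e^{x}] = \frac{4 q}{3} + 3 e^{x}, which equals f(x).

An antiderivative is F(x) = \frac{4 q x}{3} + 3 e^{x}.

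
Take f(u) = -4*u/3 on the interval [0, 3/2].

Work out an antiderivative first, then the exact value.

Antiderivative: F(u) = -2*u**2/3; value = -3/2

A candidate is checked by its d/du: the result must match f(u).
F(u) = -2*u**2/3 is an antiderivative of f.
Check: d/du[-2*u**2/3] = -4*u/3 = f(u).
F(3/2) = -3/2; F(0) = 0.
Integral = F(3/2) - F(0) = -3/2.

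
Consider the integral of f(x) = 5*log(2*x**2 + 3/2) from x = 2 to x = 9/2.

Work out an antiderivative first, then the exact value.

Whatever form F(x) takes, F'(x) = f(x) is non-negotiable.
F(x) = 5*x*log(2*x**2 + 3/2) - 10*x + 5*sqrt(3)*atan(2*sqrt(3)*x/3) is an antiderivative of f.
Check: d/dx[5*x*log(2*x**2 + 3/2) - 10*x + 5*sqrt(3)*atan(2*sqrt(3)*x/3)] = 5*log(2*x**2 + 3/2) = f(x).
F(9/2) = -45 + 5*sqrt(3)*atan(3*sqrt(3)) + 45*log(42)/2; F(2) = -20 + 5*sqrt(3)*atan(4*sqrt(3)/3) + 10*log(19/2).
Integral = F(9/2) - F(2) = -25 - 10*log(19/2) - 5*sqrt(3)*atan(4*sqrt(3)/3) + 5*sqrt(3)*atan(3*sqrt(3)) + 45*log(42)/2.

Antiderivative: F(x) = 5*x*log(2*x**2 + 3/2) - 10*x + 5*sqrt(3)*atan(2*sqrt(3)*x/3); value = -25 - 10*log(19/2) - 5*sqrt(3)*atan(4*sqrt(3)/3) + 5*sqrt(3)*atan(3*sqrt(3)) + 45*log(42)/2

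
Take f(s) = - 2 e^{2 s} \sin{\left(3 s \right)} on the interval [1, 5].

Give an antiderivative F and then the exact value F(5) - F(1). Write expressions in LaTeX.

Antiderivative: F(s) = \frac{2 \left(- 2 \sin{\left(3 s \right)} + 3 \cos{\left(3 s \right)}\right) e^{2 s}}{13}; value = \frac{6 e^{10} \cos{\left(15 \right)}}{13} - \frac{4 e^{10} \sin{\left(15 \right)}}{13} + \frac{4 e^{2} \sin{\left(3 \right)}}{13} - \frac{6 e^{2} \cos{\left(3 \right)}}{13}

Recover f(s) by differentiating a candidate F(s); any mismatch rules it out.
F(s) = \frac{2 \left(- 2 \sin{\left(3 s \right)} + 3 \cos{\left(3 s \right)}\right) e^{2 s}}{13} is an antiderivative of f.
Check: d/ds[\frac{2 \left(- 2 \sin{\left(3 s \right)} + 3 \cos{\left(3 s \right)}\right) e^{2 s}}{13}] = - 2 e^{2 s} \sin{\left(3 s \right)} = f(s).
F(5) = \frac{6 e^{10} \cos{\left(15 \right)}}{13} - \frac{4 e^{10} \sin{\left(15 \right)}}{13}; F(1) = \frac{6 e^{2} \cos{\left(3 \right)}}{13} - \frac{4 e^{2} \sin{\left(3 \right)}}{13}.
Integral = F(5) - F(1) = \frac{6 e^{10} \cos{\left(15 \right)}}{13} - \frac{4 e^{10} \sin{\left(15 \right)}}{13} + \frac{4 e^{2} \sin{\left(3 \right)}}{13} - \frac{6 e^{2} \cos{\left(3 \right)}}{13}.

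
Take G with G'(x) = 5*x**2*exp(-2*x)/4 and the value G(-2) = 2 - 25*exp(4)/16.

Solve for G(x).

G'(x) has the shape u'v + uv' for u = -5*x**2/8 - 5*x/8 - 5/16 and v = exp(-2*x) — it is the derivative of the product u*v.
A general antiderivative is (-10*x**2 - 10*x - 5)*exp(-2*x)/16 + C.
The condition gives C = 2 - 25*exp(4)/16 - (-25*exp(4)/16) = 2.
So G(x) = (-10*x**2 - 10*x - 5)*exp(-2*x)/16 + 2.
Check: d/dx[(-10*x**2 - 10*x - 5)*exp(-2*x)/16 + 2] = 5*x**2*exp(-2*x)/4 = G'(x).

G(x) = (-10*x**2 - 10*x - 5)*exp(-2*x)/16 + 2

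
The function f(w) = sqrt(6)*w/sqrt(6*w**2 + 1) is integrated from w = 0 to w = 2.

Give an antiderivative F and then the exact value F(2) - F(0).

Antiderivative: F(w) = sqrt(6)*sqrt(6*w**2 + 1)/6; value = 2*sqrt(6)/3

f matches the chain-rule pattern g'(h)*h' with inner function h(w) = 4*w**2 + 2/3; substituting u = h(w) collapses the integral.
F(w) = sqrt(6)*sqrt(6*w**2 + 1)/6 is an antiderivative of f.
Check: d/dw[sqrt(6)*sqrt(6*w**2 + 1)/6] = sqrt(6)*w/sqrt(6*w**2 + 1) = f(w).
F(2) = 5*sqrt(6)/6; F(0) = sqrt(6)/6.
Integral = F(2) - F(0) = 2*sqrt(6)/3.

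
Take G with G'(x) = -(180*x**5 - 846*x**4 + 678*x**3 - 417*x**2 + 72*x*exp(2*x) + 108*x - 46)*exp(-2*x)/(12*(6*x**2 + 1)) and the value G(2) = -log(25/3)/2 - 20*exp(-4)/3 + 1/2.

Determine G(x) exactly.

G(x) = 5*x**3*exp(-2*x)/4 - 4*x**2*exp(-2*x) + x*exp(-2*x)/2 - log(2*x**2 + 1/3)/2 + 1/2 - 5*exp(-2*x)/3

A first test for any G(x): its x-derivative must equal the given G'(x).
A general antiderivative is (5*x**3/4 - 4*x**2 + x/2 - 5/3)*exp(-2*x) - log(2*x**2 + 1/3)/2 + C.
The condition gives C = -log(25/3)/2 - 20*exp(-4)/3 + 1/2 - (-log(25/3)/2 - 20*exp(-4)/3) = 1/2.
So G(x) = 5*x**3*exp(-2*x)/4 - 4*x**2*exp(-2*x) + x*exp(-2*x)/2 - log(2*x**2 + 1/3)/2 + 1/2 - 5*exp(-2*x)/3.
Check: d/dx[5*x**3*exp(-2*x)/4 - 4*x**2*exp(-2*x) + x*exp(-2*x)/2 - log(2*x**2 + 1/3)/2 + 1/2 - 5*exp(-2*x)/3] = (-180*x**5 + 846*x**4 - 678*x**3 + 417*x**2 - 72*x*exp(2*x) - 108*x + 46)/(72*x**2*exp(2*x) + 12*exp(2*x)), which equals G'(x).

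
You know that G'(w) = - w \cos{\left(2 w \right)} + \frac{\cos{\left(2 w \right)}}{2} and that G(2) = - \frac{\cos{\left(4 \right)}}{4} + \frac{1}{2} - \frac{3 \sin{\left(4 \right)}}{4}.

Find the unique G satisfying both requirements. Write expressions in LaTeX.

G(w) = \frac{- 2 w \sin{\left(2 w \right)} + \sin{\left(2 w \right)} - \cos{\left(2 w \right)} + 2}{4}

The integrand splits into summands that can be handled one at a time.
A general antiderivative is - \frac{w \sin{\left(2 w \right)}}{2} + \frac{\sin{\left(2 w \right)}}{4} - \frac{\cos{\left(2 w \right)}}{4} + C.
The condition gives C = - \frac{\cos{\left(4 \right)}}{4} + \frac{1}{2} - \frac{3 \sin{\left(4 \right)}}{4} - (- \frac{\cos{\left(4 \right)}}{4} - \frac{3 \sin{\left(4 \right)}}{4}) = \frac{1}{2}.
So G(w) = \frac{- 2 w \sin{\left(2 w \right)} + \sin{\left(2 w \right)} - \cos{\left(2 w \right)} + 2}{4}.
Check: d/dw[\frac{- 2 w \sin{\left(2 w \right)} + \sin{\left(2 w \right)} - \cos{\left(2 w \right)} + 2}{4}] = - w \cos{\left(2 w \right)} + \frac{\cos{\left(2 w \right)}}{2} = G'(w).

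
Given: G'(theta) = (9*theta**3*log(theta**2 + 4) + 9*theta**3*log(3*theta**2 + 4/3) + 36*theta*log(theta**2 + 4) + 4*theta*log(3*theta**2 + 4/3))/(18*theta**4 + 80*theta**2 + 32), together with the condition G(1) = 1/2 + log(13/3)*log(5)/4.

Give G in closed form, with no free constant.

G(theta) = (log(theta**2 + 4)*log(3*theta**2 + 4/3) + 2)/4

Recognize the product-rule pattern: G'(theta) = u'v + uv' with u = log(theta**2 + 4)/4, v = log(3*theta**2 + 4/3), so integration by parts undoes it.
A general antiderivative is log(theta**2 + 4)*log(3*theta**2 + 4/3)/4 + C.
The condition gives C = 1/2 + log(13/3)*log(5)/4 - (log(13/3)*log(5)/4) = 1/2.
So G(theta) = (log(theta**2 + 4)*log(3*theta**2 + 4/3) + 2)/4.
Check: d/dtheta[(log(theta**2 + 4)*log(3*theta**2 + 4/3) + 2)/4] = (9*theta**3*log(theta**2 + 4) + 9*theta**3*log(3*theta**2 + 4/3) + 36*theta*log(theta**2 + 4) + 4*theta*log(3*theta**2 + 4/3))/(18*theta**4 + 80*theta**2 + 32) = G'(theta).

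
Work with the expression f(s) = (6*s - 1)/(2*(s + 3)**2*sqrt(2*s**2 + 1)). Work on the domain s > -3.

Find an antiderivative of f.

f has the shape u'v + uv' for u = sqrt(2*s**2 + 1) and v = 1/(2*s + 6) — it is the derivative of the product u*v.
Check: d/ds[sqrt(2*s**2 + 1)/(2*s + 6)] = (6*s - 1)/(2*s**2*sqrt(2*s**2 + 1) + 12*s*sqrt(2*s**2 + 1) + 18*sqrt(2*s**2 + 1)), which equals f(s).

An antiderivative is F(s) = sqrt(2*s**2 + 1)/(2*s + 6).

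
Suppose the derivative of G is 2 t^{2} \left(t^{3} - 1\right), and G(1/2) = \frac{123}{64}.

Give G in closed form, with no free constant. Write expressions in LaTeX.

Differentiate the proposed G(t) back; it has to land on the given G'(t).
A general antiderivative is \frac{t^{6}}{3} - \frac{2 t^{3}}{3} + C.
The condition gives C = \frac{123}{64} - (- \frac{5}{64}) = 2.
So G(t) = \frac{t^{6} - 2 t^{3} + 6}{3}.
Check: d/dt[\frac{t^{6} - 2 t^{3} + 6}{3}] = 2 t^{5} - 2 t^{2}, which equals G'(t).

G(t) = \frac{t^{6} - 2 t^{3} + 6}{3}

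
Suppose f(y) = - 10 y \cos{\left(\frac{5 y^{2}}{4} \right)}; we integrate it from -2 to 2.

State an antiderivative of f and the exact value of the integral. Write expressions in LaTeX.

Antiderivative: F(y) = - 4 \sin{\left(\frac{5 y^{2}}{4} \right)}; value = 0

f matches the chain-rule pattern g'(h)*h' with inner function h(y) = \frac{5 y^{2}}{4}; substituting u = h(y) collapses the integral.
F(y) = - 4 \sin{\left(\frac{5 y^{2}}{4} \right)} is an antiderivative of f.
Check: d/dy[- 4 \sin{\left(\frac{5 y^{2}}{4} \right)}] = - 10 y \cos{\left(\frac{5 y^{2}}{4} \right)} = f(y).
F(2) = - 4 \sin{\left(5 \right)}; F(-2) = - 4 \sin{\left(5 \right)}.
Integral = F(2) - F(-2) = 0.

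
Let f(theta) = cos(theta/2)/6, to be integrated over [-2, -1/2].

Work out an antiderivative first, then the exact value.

Antiderivative: F(theta) = sin(theta/2)/3; value = -sin(1/4)/3 + sin(1)/3

Any candidate F(theta) must reproduce f(theta) exactly when differentiated.
F(theta) = sin(theta/2)/3 is an antiderivative of f.
Check: d/dtheta[sin(theta/2)/3] = cos(theta/2)/6 = f(theta).
F(-1/2) = -sin(1/4)/3; F(-2) = -sin(1)/3.
Integral = F(-1/2) - F(-2) = -sin(1/4)/3 + sin(1)/3.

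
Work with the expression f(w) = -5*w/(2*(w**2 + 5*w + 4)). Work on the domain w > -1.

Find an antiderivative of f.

An antiderivative is F(w) = 5*log(w + 1)/6 - 10*log(w + 4)/3.

Factor the denominator (2*(w + 1)*(w + 4)) and decompose: f = -10/(3*(w + 4)) + 5/(6*(w + 1)); each piece integrates to a log, atan, or power term.
Check: d/dw[5*log(w + 1)/6 - 10*log(w + 4)/3] = -5*w/(2*w**2 + 10*w + 8), which equals f(w).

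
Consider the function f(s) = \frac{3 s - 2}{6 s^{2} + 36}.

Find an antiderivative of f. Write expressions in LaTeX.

For F(s) to be correct the identity F'(s) - f(s) = 0 must hold.
Check: d/ds[\frac{\log{\left(s^{2} + 6 \right)}}{4} - \frac{\sqrt{6} \operatorname{atan}{\left(\frac{\sqrt{6} s}{6} \right)}}{18}] = \frac{3 s - 2}{6 s^{2} + 36} = f(s).

An antiderivative is F(s) = \frac{\log{\left(s^{2} + 6 \right)}}{4} - \frac{\sqrt{6} \operatorname{atan}{\left(\frac{\sqrt{6} s}{6} \right)}}{18}.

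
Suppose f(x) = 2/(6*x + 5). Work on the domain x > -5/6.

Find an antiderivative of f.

A candidate is checked by its d/dx: the result must match f(x).
Check: d/dx[log(3*x + 5/2)/3] = 2/(6*x + 5) = f(x).

An antiderivative is F(x) = log(3*x + 5/2)/3.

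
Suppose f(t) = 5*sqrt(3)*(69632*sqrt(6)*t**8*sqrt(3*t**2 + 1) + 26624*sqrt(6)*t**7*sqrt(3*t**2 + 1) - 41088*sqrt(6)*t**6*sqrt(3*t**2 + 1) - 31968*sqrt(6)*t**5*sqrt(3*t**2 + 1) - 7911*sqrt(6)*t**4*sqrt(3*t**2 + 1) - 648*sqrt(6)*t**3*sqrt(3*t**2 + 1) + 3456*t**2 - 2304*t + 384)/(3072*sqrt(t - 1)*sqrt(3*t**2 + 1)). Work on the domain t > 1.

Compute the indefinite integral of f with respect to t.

f has the shape u'v + uv' for u = -5*sqrt(2*t - 2)/2 and v = -3*sqrt(2*t**2 + 2/3)/4 - (2*t**2 + 3*t/4)**4 — it is the derivative of the product u*v.
Check: d/dt[-5*sqrt(2*t - 2)*(-3*sqrt(2*t**2 + 2/3)/4 - (2*t**2 + 3*t/4)**4)/2] = sqrt(3)*(348160*sqrt(6)*t**8*sqrt(3*t**2 + 1) + 133120*sqrt(6)*t**7*sqrt(3*t**2 + 1) - 205440*sqrt(6)*t**6*sqrt(3*t**2 + 1) - 159840*sqrt(6)*t**5*sqrt(3*t**2 + 1) - 39555*sqrt(6)*t**4*sqrt(3*t**2 + 1) - 3240*sqrt(6)*t**3*sqrt(3*t**2 + 1) + 17280*t**2 - 11520*t + 1920)/(3072*sqrt(t - 1)*sqrt(3*t**2 + 1)), which equals f(t).

F(t) = -5*sqrt(2*t - 2)*(-3*sqrt(2*t**2 + 2/3)/4 - (2*t**2 + 3*t/4)**4)/2 + C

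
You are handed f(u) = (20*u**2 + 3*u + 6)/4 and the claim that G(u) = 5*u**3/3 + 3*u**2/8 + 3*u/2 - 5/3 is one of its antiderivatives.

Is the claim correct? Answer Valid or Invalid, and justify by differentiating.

Valid: G'(u) = f(u).

d/du[G] = 5*u**2 + 3*u/4 + 3/2
This equals f(u) exactly, so the claim holds.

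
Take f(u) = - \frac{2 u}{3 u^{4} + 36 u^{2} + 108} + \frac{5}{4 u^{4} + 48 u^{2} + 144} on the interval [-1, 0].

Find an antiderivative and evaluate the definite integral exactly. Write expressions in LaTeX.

Antiderivative: F(u) = \frac{5 \sqrt{6} u^{2} \operatorname{atan}{\left(\frac{\sqrt{6} u}{6} \right)} + 30 u + 30 \sqrt{6} \operatorname{atan}{\left(\frac{\sqrt{6} u}{6} \right)} + 96}{288 u^{2} + 1728}; value = \frac{5 \sqrt{6} \operatorname{atan}{\left(\frac{\sqrt{6}}{6} \right)}}{288} + \frac{23}{1008}

Integrate term by term and add the pieces.
F(u) = \frac{5 \sqrt{6} u^{2} \operatorname{atan}{\left(\frac{\sqrt{6} u}{6} \right)} + 30 u + 30 \sqrt{6} \operatorname{atan}{\left(\frac{\sqrt{6} u}{6} \right)} + 96}{288 u^{2} + 1728} is an antiderivative of f.
Check: d/du[\frac{5 \sqrt{6} u^{2} \operatorname{atan}{\left(\frac{\sqrt{6} u}{6} \right)} + 30 u + 30 \sqrt{6} \operatorname{atan}{\left(\frac{\sqrt{6} u}{6} \right)} + 96}{288 u^{2} + 1728}] = \frac{15 - 8 u}{12 u^{4} + 144 u^{2} + 432}, which equals f(u).
F(0) = \frac{1}{18}; F(-1) = - \frac{5 \sqrt{6} \operatorname{atan}{\left(\frac{\sqrt{6}}{6} \right)}}{288} + \frac{11}{336}.
Integral = F(0) - F(-1) = \frac{5 \sqrt{6} \operatorname{atan}{\left(\frac{\sqrt{6}}{6} \right)}}{288} + \frac{23}{1008}.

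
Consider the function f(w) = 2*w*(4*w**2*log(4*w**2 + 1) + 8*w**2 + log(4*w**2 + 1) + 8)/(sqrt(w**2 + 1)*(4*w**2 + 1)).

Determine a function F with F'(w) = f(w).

An antiderivative is F(w) = 2*sqrt(w**2 + 1)*log(4*w**2 + 1).

f has the shape u'v + uv' for u = 2*sqrt(w**2 + 1) and v = log(4*w**2 + 1) — it is the derivative of the product u*v.
Check: d/dw[2*sqrt(w**2 + 1)*log(4*w**2 + 1)] = (8*w**3*log(4*w**2 + 1) + 16*w**3 + 2*w*log(4*w**2 + 1) + 16*w)/(4*w**2*sqrt(w**2 + 1) + sqrt(w**2 + 1)), which equals f(w).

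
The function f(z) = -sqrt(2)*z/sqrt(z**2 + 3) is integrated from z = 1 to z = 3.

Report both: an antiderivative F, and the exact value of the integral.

Antiderivative: F(z) = -sqrt(2*z**2 + 6); value = -2*sqrt(6) + 2*sqrt(2)

The substitution u = 2*z**2 + 6 works: f is exactly (dF/du)*(du/dz) for that inner function.
F(z) = -sqrt(2*z**2 + 6) is an antiderivative of f.
Check: d/dz[-sqrt(2*z**2 + 6)] = -sqrt(2)*z/sqrt(z**2 + 3) = f(z).
F(3) = -2*sqrt(6); F(1) = -2*sqrt(2).
Integral = F(3) - F(1) = -2*sqrt(6) + 2*sqrt(2).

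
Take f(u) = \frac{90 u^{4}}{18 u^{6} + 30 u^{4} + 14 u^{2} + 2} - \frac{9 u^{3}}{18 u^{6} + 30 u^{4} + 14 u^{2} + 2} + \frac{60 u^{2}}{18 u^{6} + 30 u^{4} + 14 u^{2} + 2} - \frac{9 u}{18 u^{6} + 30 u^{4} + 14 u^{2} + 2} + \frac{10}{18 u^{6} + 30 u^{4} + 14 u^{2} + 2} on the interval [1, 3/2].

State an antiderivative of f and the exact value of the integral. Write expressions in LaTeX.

Antiderivative: F(u) = \frac{20 \left(3 u^{2} + 1\right) \operatorname{atan}{\left(u \right)} + 3}{4 \left(3 u^{2} + 1\right)}; value = - \frac{5 \pi}{4} - \frac{45}{496} + 5 \operatorname{atan}{\left(\frac{3}{2} \right)}

Integrate term by term and add the pieces.
F(u) = \frac{20 \left(3 u^{2} + 1\right) \operatorname{atan}{\left(u \right)} + 3}{4 \left(3 u^{2} + 1\right)} is an antiderivative of f.
Check: d/du[\frac{20 \left(3 u^{2} + 1\right) \operatorname{atan}{\left(u \right)} + 3}{4 \left(3 u^{2} + 1\right)}] = \frac{90 u^{4} - 9 u^{3} + 60 u^{2} - 9 u + 10}{18 u^{6} + 30 u^{4} + 14 u^{2} + 2}, which equals f(u).
F(3/2) = \frac{3}{31} + 5 \operatorname{atan}{\left(\frac{3}{2} \right)}; F(1) = \frac{3}{16} + \frac{5 \pi}{4}.
Integral = F(3/2) - F(1) = - \frac{5 \pi}{4} - \frac{45}{496} + 5 \operatorname{atan}{\left(\frac{3}{2} \right)}.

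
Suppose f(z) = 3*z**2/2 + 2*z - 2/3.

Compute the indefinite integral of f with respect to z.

F(z) = (3*z**3 + 6*z**2 - 4*z - 3)/6 + C

Integrate term by term and add the pieces.
Check: d/dz[(3*z**3 + 6*z**2 - 4*z - 3)/6] = 3*z**2/2 + 2*z - 2/3 = f(z).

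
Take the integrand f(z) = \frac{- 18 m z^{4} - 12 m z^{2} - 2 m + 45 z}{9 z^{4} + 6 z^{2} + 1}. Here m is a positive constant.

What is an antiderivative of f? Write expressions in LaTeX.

An antiderivative is F(z) = \frac{- 12 m z^{3} - 4 m z - 15}{6 z^{2} + 2}.

Whatever form F(z) takes, F'(z) = f(z) is non-negotiable.
Check: d/dz[\frac{- 12 m z^{3} - 4 m z - 15}{6 z^{2} + 2}] = \frac{- 18 m z^{4} - 12 m z^{2} - 2 m + 45 z}{9 z^{4} + 6 z^{2} + 1} = f(z).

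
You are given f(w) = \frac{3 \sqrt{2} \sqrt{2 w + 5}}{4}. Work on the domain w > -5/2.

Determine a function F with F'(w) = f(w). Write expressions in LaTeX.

An antiderivative is F(w) = w \sqrt{w + \frac{5}{2}} + \frac{5 \sqrt{w + \frac{5}{2}}}{2}.

Since d/dw undoes antidifferentiation here, F'(w) = f(w) is required of F(w).
Check: d/dw[w \sqrt{w + \frac{5}{2}} + \frac{5 \sqrt{w + \frac{5}{2}}}{2}] = \frac{\sqrt{2} \left(6 w + 15\right)}{4 \sqrt{2 w + 5}}, which equals f(w).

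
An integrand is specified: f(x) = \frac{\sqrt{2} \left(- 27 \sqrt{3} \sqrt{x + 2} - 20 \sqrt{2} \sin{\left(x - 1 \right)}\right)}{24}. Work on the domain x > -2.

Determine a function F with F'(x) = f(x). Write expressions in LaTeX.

A candidate is checked by its d/dx: the result must match f(x).
Check: d/dx[- \frac{9 \sqrt{6} x \sqrt{x + 2} + 18 \sqrt{6} \sqrt{x + 2} - 20 \cos{\left(x - 1 \right)}}{12}] = \frac{- 27 \sqrt{6} x - 40 \sqrt{x + 2} \sin{\left(x - 1 \right)} - 54 \sqrt{6}}{24 \sqrt{x + 2}}, which equals f(x).

An antiderivative is F(x) = - \frac{9 \sqrt{6} x \sqrt{x + 2} + 18 \sqrt{6} \sqrt{x + 2} - 20 \cos{\left(x - 1 \right)}}{12}.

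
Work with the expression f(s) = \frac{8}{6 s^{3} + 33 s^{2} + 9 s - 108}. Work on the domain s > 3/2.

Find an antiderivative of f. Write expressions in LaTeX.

An antiderivative is F(s) = \frac{8 \left(2 \log{\left(s - \frac{3}{2} \right)} - 11 \log{\left(s + 3 \right)} + 9 \log{\left(s + 4 \right)}\right)}{297}.

Factor the denominator (3 \left(s + 3\right) \left(s + 4\right) \left(2 s - 3\right)) and decompose: f = \frac{32}{297 \left(2 s - 3\right)} + \frac{8}{33 \left(s + 4\right)} - \frac{8}{27 \left(s + 3\right)}; each piece integrates to a log, atan, or power term.
Check: d/ds[\frac{8 \left(2 \log{\left(s - \frac{3}{2} \right)} - 11 \log{\left(s + 3 \right)} + 9 \log{\left(s + 4 \right)}\right)}{297}] = \frac{8}{6 s^{3} + 33 s^{2} + 9 s - 108} = f(s).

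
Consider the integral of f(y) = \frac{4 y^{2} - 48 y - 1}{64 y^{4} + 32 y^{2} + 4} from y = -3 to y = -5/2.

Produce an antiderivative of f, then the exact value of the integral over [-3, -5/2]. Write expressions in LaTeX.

f has the shape u'v + uv' for u = \frac{1}{4 y^{2} + 1} and v = \frac{3}{2} - \frac{y}{4} — it is the derivative of the product u*v.
F(y) = \frac{6 - y}{4 \left(4 y^{2} + 1\right)} is an antiderivative of f.
Check: d/dy[\frac{6 - y}{4 \left(4 y^{2} + 1\right)}] = \frac{4 y^{2} - 48 y - 1}{64 y^{4} + 32 y^{2} + 4} = f(y).
F(-5/2) = \frac{17}{208}; F(-3) = \frac{9}{148}.
Integral = F(-5/2) - F(-3) = \frac{161}{7696}.

Antiderivative: F(y) = \frac{6 - y}{4 \left(4 y^{2} + 1\right)}; value = \frac{161}{7696}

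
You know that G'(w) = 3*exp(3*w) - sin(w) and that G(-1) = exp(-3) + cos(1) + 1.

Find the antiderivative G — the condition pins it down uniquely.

G(w) = exp(3*w) + cos(w) + 1

Integrate term by term and add the pieces.
A general antiderivative is exp(3*w) + cos(w) + C.
The condition gives C = exp(-3) + cos(1) + 1 - (exp(-3) + cos(1)) = 1.
So G(w) = exp(3*w) + cos(w) + 1.
Check: d/dw[exp(3*w) + cos(w) + 1] = 3*exp(3*w) - sin(w) = G'(w).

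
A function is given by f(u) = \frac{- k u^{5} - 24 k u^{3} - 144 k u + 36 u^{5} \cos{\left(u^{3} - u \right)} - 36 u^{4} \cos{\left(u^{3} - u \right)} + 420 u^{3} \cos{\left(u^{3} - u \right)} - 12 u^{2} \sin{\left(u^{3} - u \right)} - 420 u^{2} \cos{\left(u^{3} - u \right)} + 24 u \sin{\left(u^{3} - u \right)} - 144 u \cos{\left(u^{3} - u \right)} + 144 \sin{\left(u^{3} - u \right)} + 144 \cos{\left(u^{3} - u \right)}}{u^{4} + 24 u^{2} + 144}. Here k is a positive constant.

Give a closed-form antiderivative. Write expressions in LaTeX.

An antiderivative F(u) passes only if d/du[F] lands on f(u) exactly.
Check: d/du[- \frac{k u^{2}}{2} - \frac{3 \left(2 - 2 u\right) \sin{\left(u^{3} - u \right)}}{\frac{u^{2}}{2} + 6}] = \frac{- k u^{5} - 24 k u^{3} - 144 k u + 36 u^{5} \cos{\left(u^{3} - u \right)} - 36 u^{4} \cos{\left(u^{3} - u \right)} + 420 u^{3} \cos{\left(u^{3} - u \right)} - 12 u^{2} \sin{\left(u^{3} - u \right)} - 420 u^{2} \cos{\left(u^{3} - u \right)} + 24 u \sin{\left(u^{3} - u \right)} - 144 u \cos{\left(u^{3} - u \right)} + 144 \sin{\left(u^{3} - u \right)} + 144 \cos{\left(u^{3} - u \right)}}{u^{4} + 24 u^{2} + 144} = f(u).

An antiderivative is F(u) = - \frac{k u^{2}}{2} - \frac{3 \left(2 - 2 u\right) \sin{\left(u^{3} - u \right)}}{\frac{u^{2}}{2} + 6}.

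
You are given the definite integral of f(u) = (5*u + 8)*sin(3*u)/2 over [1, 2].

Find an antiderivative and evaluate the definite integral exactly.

Antiderivative: F(u) = -(15*u*cos(3*u) - 5*sin(3*u) + 24*cos(3*u))/18; value = -3*cos(6) + 13*cos(3)/6 + 5*sin(6)/18 - 5*sin(3)/18

A first test for any F(u): its u-derivative must equal f(u) identically.
F(u) = -(15*u*cos(3*u) - 5*sin(3*u) + 24*cos(3*u))/18 is an antiderivative of f.
Check: d/du[-(15*u*cos(3*u) - 5*sin(3*u) + 24*cos(3*u))/18] = 5*u*sin(3*u)/2 + 4*sin(3*u), which equals f(u).
F(2) = -3*cos(6) + 5*sin(6)/18; F(1) = 5*sin(3)/18 - 13*cos(3)/6.
Integral = F(2) - F(1) = -3*cos(6) + 13*cos(3)/6 + 5*sin(6)/18 - 5*sin(3)/18.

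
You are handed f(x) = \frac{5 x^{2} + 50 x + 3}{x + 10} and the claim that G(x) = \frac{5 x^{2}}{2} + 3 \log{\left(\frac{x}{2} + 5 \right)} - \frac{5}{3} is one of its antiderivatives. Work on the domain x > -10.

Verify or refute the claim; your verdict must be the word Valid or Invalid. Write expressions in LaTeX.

d/dx[G] = \frac{5 x^{2} + 50 x + 3}{x + 10}
This equals f(x) exactly, so the claim holds.

Valid - differentiating G returns exactly f.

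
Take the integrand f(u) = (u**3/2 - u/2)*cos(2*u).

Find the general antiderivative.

A first test for any F(u): its u-derivative must equal f(u) identically.
Check: d/du[u**3*sin(2*u)/4 + 3*u**2*cos(2*u)/8 - 5*u*sin(2*u)/8 - 5*cos(2*u)/16] = u**3*cos(2*u)/2 - u*cos(2*u)/2, which equals f(u).

F(u) = u**3*sin(2*u)/4 + 3*u**2*cos(2*u)/8 - 5*u*sin(2*u)/8 - 5*cos(2*u)/16 + C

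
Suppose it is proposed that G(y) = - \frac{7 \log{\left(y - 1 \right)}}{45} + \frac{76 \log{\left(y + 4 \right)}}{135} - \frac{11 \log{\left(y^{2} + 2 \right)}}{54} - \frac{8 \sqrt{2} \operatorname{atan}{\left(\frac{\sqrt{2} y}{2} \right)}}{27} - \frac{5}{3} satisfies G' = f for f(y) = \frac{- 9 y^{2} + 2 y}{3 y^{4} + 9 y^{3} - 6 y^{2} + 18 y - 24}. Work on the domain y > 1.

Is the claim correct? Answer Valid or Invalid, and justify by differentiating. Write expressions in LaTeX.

Valid - the claim checks out under differentiation.

d/dy[G] = \frac{- 9 y^{2} + 2 y}{3 y^{4} + 9 y^{3} - 6 y^{2} + 18 y - 24}
This equals f(y) exactly, so the claim holds.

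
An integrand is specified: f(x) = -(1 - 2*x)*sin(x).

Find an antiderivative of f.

An antiderivative is F(x) = -2*x*cos(x) + 2*sin(x) + cos(x).

Any candidate F(x) must reproduce f(x) exactly when differentiated.
Check: d/dx[-2*x*cos(x) + 2*sin(x) + cos(x)] = 2*x*sin(x) - sin(x), which equals f(x).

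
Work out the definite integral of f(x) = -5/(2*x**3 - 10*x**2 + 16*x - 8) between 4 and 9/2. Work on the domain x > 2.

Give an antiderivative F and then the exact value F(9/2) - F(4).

Factor the denominator (2*(x - 2)**2*(x - 1)) and decompose: f = -5/(2*(x - 1)) + 5/(2*(x - 2)) - 5/(2*(x - 2)**2); each piece integrates to a log, atan, or power term.
F(x) = 5*log(x - 2)/2 - 5*log(x - 1)/2 + 5/(2*x - 4) is an antiderivative of f.
Check: d/dx[5*log(x - 2)/2 - 5*log(x - 1)/2 + 5/(2*x - 4)] = -5/(2*x**3 - 10*x**2 + 16*x - 8) = f(x).
F(9/2) = -5*log(7/2)/2 + 1 + 5*log(5/2)/2; F(4) = -5*log(3)/2 + 5/4 + 5*log(2)/2.
Integral = F(9/2) - F(4) = -5*log(7/2)/2 - 5*log(2)/2 - 1/4 + 5*log(5/2)/2 + 5*log(3)/2.

Antiderivative: F(x) = 5*log(x - 2)/2 - 5*log(x - 1)/2 + 5/(2*x - 4); value = -5*log(7/2)/2 - 5*log(2)/2 - 1/4 + 5*log(5/2)/2 + 5*log(3)/2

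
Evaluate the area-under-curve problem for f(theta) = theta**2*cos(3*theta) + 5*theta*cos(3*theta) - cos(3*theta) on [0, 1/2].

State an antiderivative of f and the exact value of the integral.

Antiderivative: F(theta) = theta**2*sin(3*theta)/3 + 5*theta*sin(3*theta)/3 + 2*theta*cos(3*theta)/9 - 11*sin(3*theta)/27 + 5*cos(3*theta)/9; value = -5/9 + 2*cos(3/2)/3 + 55*sin(3/2)/108

Integrate term by term and add the pieces.
F(theta) = theta**2*sin(3*theta)/3 + 5*theta*sin(3*theta)/3 + 2*theta*cos(3*theta)/9 - 11*sin(3*theta)/27 + 5*cos(3*theta)/9 is an antiderivative of f.
Check: d/dtheta[theta**2*sin(3*theta)/3 + 5*theta*sin(3*theta)/3 + 2*theta*cos(3*theta)/9 - 11*sin(3*theta)/27 + 5*cos(3*theta)/9] = theta**2*cos(3*theta) + 5*theta*cos(3*theta) - cos(3*theta) = f(theta).
F(1/2) = 2*cos(3/2)/3 + 55*sin(3/2)/108; F(0) = 5/9.
Integral = F(1/2) - F(0) = -5/9 + 2*cos(3/2)/3 + 55*sin(3/2)/108.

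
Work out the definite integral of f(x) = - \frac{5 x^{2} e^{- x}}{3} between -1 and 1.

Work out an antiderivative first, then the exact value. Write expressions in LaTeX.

Antiderivative: F(x) = \frac{\left(5 x^{2} + 10 x + 10\right) e^{- x}}{3}; value = - \frac{5 e}{3} + \frac{25}{3 e}

f has the shape u'v + uv' for u = \frac{5 x^{2}}{3} + \frac{10 x}{3} + \frac{10}{3} and v = e^{- x} — it is the derivative of the product u*v.
F(x) = \frac{\left(5 x^{2} + 10 x + 10\right) e^{- x}}{3} is an antiderivative of f.
Check: d/dx[\frac{\left(5 x^{2} + 10 x + 10\right) e^{- x}}{3}] = - \frac{5 x^{2} e^{- x}}{3} = f(x).
F(1) = \frac{25}{3 e}; F(-1) = \frac{5 e}{3}.
Integral = F(1) - F(-1) = - \frac{5 e}{3} + \frac{25}{3 e}.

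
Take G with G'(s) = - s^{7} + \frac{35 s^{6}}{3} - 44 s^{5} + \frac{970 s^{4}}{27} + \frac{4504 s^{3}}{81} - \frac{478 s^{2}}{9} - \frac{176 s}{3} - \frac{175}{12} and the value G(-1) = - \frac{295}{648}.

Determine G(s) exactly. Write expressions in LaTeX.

The integrand splits into summands that can be handled one at a time.
A general antiderivative is - \frac{4 s^{5}}{3} - s^{4} - \frac{2 s^{3}}{3} - \frac{5 s}{4} - 2 \left(- \frac{s^{2}}{2} + \frac{5 s}{3} + 1\right)^{4} + C.
The condition gives C = - \frac{295}{648} - (- \frac{943}{648}) = 1.
So G(s) = - \frac{81 s^{8} - 1080 s^{7} + 4752 s^{6} - 4656 s^{5} - 9008 s^{4} + 11472 s^{3} + 19008 s^{2} + 9450 s + 648}{648}.
Check: d/ds[- \frac{81 s^{8} - 1080 s^{7} + 4752 s^{6} - 4656 s^{5} - 9008 s^{4} + 11472 s^{3} + 19008 s^{2} + 9450 s + 648}{648}] = - s^{7} + \frac{35 s^{6}}{3} - 44 s^{5} + \frac{970 s^{4}}{27} + \frac{4504 s^{3}}{81} - \frac{478 s^{2}}{9} - \frac{176 s}{3} - \frac{175}{12} = G'(s).

G(s) = - \frac{81 s^{8} - 1080 s^{7} + 4752 s^{6} - 4656 s^{5} - 9008 s^{4} + 11472 s^{3} + 19008 s^{2} + 9450 s + 648}{648}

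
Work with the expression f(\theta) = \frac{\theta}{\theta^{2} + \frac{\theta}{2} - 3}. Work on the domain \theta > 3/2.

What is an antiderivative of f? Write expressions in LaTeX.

An antiderivative is F(\theta) = \frac{3 \log{\left(\theta - \frac{3}{2} \right)} + 4 \log{\left(\theta + 2 \right)}}{7}.

Factor the denominator (\left(\theta + 2\right) \left(2 \theta - 3\right)) and decompose: f = \frac{6}{7 \left(2 \theta - 3\right)} + \frac{4}{7 \left(\theta + 2\right)}; each piece integrates to a log, atan, or power term.
Check: d/d\theta[\frac{3 \log{\left(\theta - \frac{3}{2} \right)} + 4 \log{\left(\theta + 2 \right)}}{7}] = \frac{2 \theta}{2 \theta^{2} + \theta - 6}, which equals f(\theta).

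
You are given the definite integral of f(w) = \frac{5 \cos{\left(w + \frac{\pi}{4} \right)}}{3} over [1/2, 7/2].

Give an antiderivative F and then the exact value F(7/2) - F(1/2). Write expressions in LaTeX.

Whatever form F(w) takes, F'(w) = f(w) is non-negotiable.
F(w) = \frac{5 \sin{\left(w + \frac{\pi}{4} \right)}}{3} is an antiderivative of f.
Check: d/dw[\frac{5 \sin{\left(w + \frac{\pi}{4} \right)}}{3}] = \frac{5 \cos{\left(w + \frac{\pi}{4} \right)}}{3} = f(w).
F(7/2) = \frac{5 \sin{\left(\frac{\pi}{4} + \frac{7}{2} \right)}}{3}; F(1/2) = \frac{5 \sin{\left(\frac{1}{2} + \frac{\pi}{4} \right)}}{3}.
Integral = F(7/2) - F(1/2) = - \frac{5 \sin{\left(\frac{1}{2} + \frac{\pi}{4} \right)}}{3} + \frac{5 \sin{\left(\frac{\pi}{4} + \frac{7}{2} \right)}}{3}.

Antiderivative: F(w) = \frac{5 \sin{\left(w + \frac{\pi}{4} \right)}}{3}; value = - \frac{5 \sin{\left(\frac{1}{2} + \frac{\pi}{4} \right)}}{3} + \frac{5 \sin{\left(\frac{\pi}{4} + \frac{7}{2} \right)}}{3}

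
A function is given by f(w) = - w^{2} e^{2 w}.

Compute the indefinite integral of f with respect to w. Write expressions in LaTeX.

F(w) = \frac{\left(- 2 w^{2} + 2 w - 1\right) e^{2 w}}{4} + C

Recognize the product-rule pattern: f = u'v + uv' with u = - \frac{w^{2}}{2} + \frac{w}{2} - \frac{1}{4}, v = e^{2 w}, so integration by parts undoes it.
Check: d/dw[\frac{\left(- 2 w^{2} + 2 w - 1\right) e^{2 w}}{4}] = - w^{2} e^{2 w} = f(w).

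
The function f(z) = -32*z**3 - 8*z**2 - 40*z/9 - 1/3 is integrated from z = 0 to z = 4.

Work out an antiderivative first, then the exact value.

The substitution u = -4*z**2 - 2*z/3 - 1/2 works: f is exactly (dF/du)*(du/dz) for that inner function.
F(z) = -8*z**4 - 8*z**3/3 - 20*z**2/9 - z/3 is an antiderivative of f.
Check: d/dz[-8*z**4 - 8*z**3/3 - 20*z**2/9 - z/3] = -32*z**3 - 8*z**2 - 40*z/9 - 1/3 = f(z).
F(4) = -20300/9; F(0) = 0.
Integral = F(4) - F(0) = -20300/9.

Antiderivative: F(z) = -8*z**4 - 8*z**3/3 - 20*z**2/9 - z/3; value = -20300/9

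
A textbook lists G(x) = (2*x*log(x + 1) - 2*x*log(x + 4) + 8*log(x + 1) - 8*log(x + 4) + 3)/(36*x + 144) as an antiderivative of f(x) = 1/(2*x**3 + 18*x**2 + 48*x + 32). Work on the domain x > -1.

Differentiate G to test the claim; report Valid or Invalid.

Invalid: d/dx[G] - f = 1/(12*x**2 + 96*x + 192), which is not 0.

d/dx[G] = (x + 7)/(12*x**3 + 108*x**2 + 288*x + 192)
d/dx[G] - f(x) = 1/(12*x**2 + 96*x + 192) != 0.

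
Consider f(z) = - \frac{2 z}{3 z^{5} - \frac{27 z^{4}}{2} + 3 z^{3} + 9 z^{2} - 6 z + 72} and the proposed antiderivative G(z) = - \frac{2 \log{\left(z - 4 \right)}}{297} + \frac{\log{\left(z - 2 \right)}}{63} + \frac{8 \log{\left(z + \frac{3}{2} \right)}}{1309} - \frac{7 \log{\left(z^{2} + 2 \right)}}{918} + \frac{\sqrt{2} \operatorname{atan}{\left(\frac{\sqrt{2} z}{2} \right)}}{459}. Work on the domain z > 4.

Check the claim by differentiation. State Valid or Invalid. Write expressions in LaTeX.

d/dz[G] = - \frac{2 z}{6 z^{5} - 27 z^{4} + 6 z^{3} + 18 z^{2} - 12 z + 144}
d/dz[G] - f(z) = \frac{2 z}{6 z^{5} - 27 z^{4} + 6 z^{3} + 18 z^{2} - 12 z + 144} != 0.

Invalid: d/dz[G] - f = \frac{2 z}{6 z^{5} - 27 z^{4} + 6 z^{3} + 18 z^{2} - 12 z + 144}, which is not 0.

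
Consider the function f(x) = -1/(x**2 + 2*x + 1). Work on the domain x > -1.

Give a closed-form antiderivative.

Since d/dx undoes antidifferentiation here, F'(x) = f(x) is required of F(x).
Check: d/dx[1/(x + 1)] = -1/(x**2 + 2*x + 1) = f(x).

An antiderivative is F(x) = 1/(x + 1).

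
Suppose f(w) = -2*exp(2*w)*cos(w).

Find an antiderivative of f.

An antiderivative is F(w) = -2*exp(2*w)*sin(w)/5 - 4*exp(2*w)*cos(w)/5.

Check any antiderivative F(w) by computing F'(w) and comparing it with f(w).
Check: d/dw[-2*exp(2*w)*sin(w)/5 - 4*exp(2*w)*cos(w)/5] = -2*exp(2*w)*cos(w) = f(w).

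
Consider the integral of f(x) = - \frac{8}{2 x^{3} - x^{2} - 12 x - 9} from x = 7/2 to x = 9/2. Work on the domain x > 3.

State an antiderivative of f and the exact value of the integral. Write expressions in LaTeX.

The denominator factors as \left(x - 3\right) \left(x + 1\right) \left(2 x + 3\right); partial fractions split f into directly integrable pieces: - \frac{32}{9 \left(2 x + 3\right)} + \frac{2}{x + 1} - \frac{2}{9 \left(x - 3\right)}.
F(x) = \frac{2 \left(- \log{\left(x - 3 \right)} + 9 \log{\left(x + 1 \right)} - 8 \log{\left(x + \frac{3}{2} \right)}\right)}{9} is an antiderivative of f.
Check: d/dx[\frac{2 \left(- \log{\left(x - 3 \right)} + 9 \log{\left(x + 1 \right)} - 8 \log{\left(x + \frac{3}{2} \right)}\right)}{9}] = - \frac{8}{2 x^{3} - x^{2} - 12 x - 9} = f(x).
F(9/2) = - \frac{16 \log{\left(6 \right)}}{9} - \frac{2 \log{\left(\frac{3}{2} \right)}}{9} + 2 \log{\left(\frac{11}{2} \right)}; F(7/2) = - \frac{16 \log{\left(5 \right)}}{9} + \frac{2 \log{\left(2 \right)}}{9} + 2 \log{\left(\frac{9}{2} \right)}.
Integral = F(9/2) - F(7/2) = - \frac{16 \log{\left(6 \right)}}{9} - 2 \log{\left(\frac{9}{2} \right)} - \frac{2 \log{\left(2 \right)}}{9} - \frac{2 \log{\left(\frac{3}{2} \right)}}{9} + \frac{16 \log{\left(5 \right)}}{9} + 2 \log{\left(\frac{11}{2} \right)}.

Antiderivative: F(x) = \frac{2 \left(- \log{\left(x - 3 \right)} + 9 \log{\left(x + 1 \right)} - 8 \log{\left(x + \frac{3}{2} \right)}\right)}{9}; value = - \frac{16 \log{\left(6 \right)}}{9} - 2 \log{\left(\frac{9}{2} \right)} - \frac{2 \log{\left(2 \right)}}{9} - \frac{2 \log{\left(\frac{3}{2} \right)}}{9} + \frac{16 \log{\left(5 \right)}}{9} + 2 \log{\left(\frac{11}{2} \right)}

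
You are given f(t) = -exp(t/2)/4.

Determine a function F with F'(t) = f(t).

An antiderivative is F(t) = -exp(t/2)/2.

Any candidate F(t) must reproduce f(t) exactly when differentiated.
Check: d/dt[-exp(t/2)/2] = -exp(t/2)/4 = f(t).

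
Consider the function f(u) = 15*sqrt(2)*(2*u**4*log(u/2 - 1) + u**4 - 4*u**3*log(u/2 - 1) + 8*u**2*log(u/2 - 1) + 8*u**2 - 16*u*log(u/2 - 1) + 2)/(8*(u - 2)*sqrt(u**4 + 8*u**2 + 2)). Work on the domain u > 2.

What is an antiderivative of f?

An antiderivative is F(u) = 15*sqrt(u**4/2 + 4*u**2 + 1)*log(u/2 - 1)/4.

f has the shape v'r + vr' for v = 15*sqrt(u**4/2 + 4*u**2 + 1)/4 and r = log(u/2 - 1) — it is the derivative of the product v*r.
Check: d/du[15*sqrt(u**4/2 + 4*u**2 + 1)*log(u/2 - 1)/4] = (30*u**4*log(u/2 - 1) + 15*u**4 - 60*u**3*log(u/2 - 1) + 120*u**2*log(u/2 - 1) + 120*u**2 - 240*u*log(u/2 - 1) + 30)/(4*sqrt(2)*u*sqrt(u**4 + 8*u**2 + 2) - 8*sqrt(2)*sqrt(u**4 + 8*u**2 + 2)), which equals f(u).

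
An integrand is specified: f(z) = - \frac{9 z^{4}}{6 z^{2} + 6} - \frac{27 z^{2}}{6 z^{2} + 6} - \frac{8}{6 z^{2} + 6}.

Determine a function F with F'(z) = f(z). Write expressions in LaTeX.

The integrand splits into summands that can be handled one at a time.
Check: d/dz[\frac{- 3 z^{3} - 18 z + 10 \operatorname{atan}{\left(z \right)} - 8}{6}] = \frac{- 9 z^{4} - 27 z^{2} - 8}{6 z^{2} + 6}, which equals f(z).

An antiderivative is F(z) = \frac{- 3 z^{3} - 18 z + 10 \operatorname{atan}{\left(z \right)} - 8}{6}.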